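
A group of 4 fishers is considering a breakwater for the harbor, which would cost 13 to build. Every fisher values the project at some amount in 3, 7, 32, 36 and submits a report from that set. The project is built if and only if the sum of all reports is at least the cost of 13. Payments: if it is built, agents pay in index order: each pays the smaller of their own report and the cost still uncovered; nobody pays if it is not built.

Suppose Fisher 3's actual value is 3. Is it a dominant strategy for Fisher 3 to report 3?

Yes

Check each profile of the others' reports and compare truth against every alternative report.
Others report (3, 3, 3): truth gives 0, best alternative gives -4.
Others report (3, 3, 7): truth gives 0, best alternative gives -4.
Others report (3, 3, 32): truth gives 0, best alternative gives -4.
Others report (3, 3, 36): truth gives 0, best alternative gives -4.
Others report (3, 32, 3): truth gives 3, best alternative gives 3.
Others report (3, 32, 7): truth gives 3, best alternative gives 3.
(Remaining 58 profiles checked similarly; truth is weakly best in each.)
In every case the truthful report is at least as good as any alternative, so it is a dominant strategy.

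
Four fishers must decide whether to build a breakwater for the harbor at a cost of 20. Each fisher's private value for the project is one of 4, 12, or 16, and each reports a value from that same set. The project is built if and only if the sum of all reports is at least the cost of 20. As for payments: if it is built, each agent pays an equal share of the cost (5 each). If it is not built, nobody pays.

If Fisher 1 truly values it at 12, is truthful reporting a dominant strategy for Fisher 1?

Yes

Check each profile of the others' reports and compare truth against every alternative report.
Others report (4, 4, 4): truth gives 7, best alternative gives 7.
Others report (4, 4, 12): truth gives 7, best alternative gives 7.
Others report (4, 4, 16): truth gives 7, best alternative gives 7.
Others report (4, 12, 4): truth gives 7, best alternative gives 7.
Others report (4, 12, 12): truth gives 7, best alternative gives 7.
Others report (4, 12, 16): truth gives 7, best alternative gives 7.
(Remaining 21 profiles checked similarly; truth is weakly best in each.)
In every case the truthful report is at least as good as any alternative, so it is a dominant strategy.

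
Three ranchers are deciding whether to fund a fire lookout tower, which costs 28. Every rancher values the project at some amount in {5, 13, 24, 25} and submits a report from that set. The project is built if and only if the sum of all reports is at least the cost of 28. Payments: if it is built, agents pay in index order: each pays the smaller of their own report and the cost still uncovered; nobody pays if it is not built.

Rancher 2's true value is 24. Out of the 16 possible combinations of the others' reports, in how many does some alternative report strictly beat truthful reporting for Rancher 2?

7

Others report (5, 13): truth gives 1; report 13 gives 11 > 1. Violating.
Others report (5, 24): truth gives 1; report 5 gives 19 > 1. Violating.
Others report (5, 25): truth gives 1; report 5 gives 19 > 1. Violating.
Others report (13, 5): truth gives 9; report 13 gives 11 > 9. Violating.
Others report (5, 5): truth gives 1; no alternative beats it.
Others report (24, 5): truth gives 20; no alternative beats it.
(Checking all 16 profiles: 7 have a profitable deviation, 9 do not.)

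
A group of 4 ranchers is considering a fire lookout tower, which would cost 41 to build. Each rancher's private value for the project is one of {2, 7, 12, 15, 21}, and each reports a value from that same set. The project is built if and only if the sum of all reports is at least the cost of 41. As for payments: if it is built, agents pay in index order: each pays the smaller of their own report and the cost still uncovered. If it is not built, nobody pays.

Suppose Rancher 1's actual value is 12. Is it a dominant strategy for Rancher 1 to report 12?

No

Consider the case where Rancher 2 reports 2, Rancher 3 reports 12 and Rancher 4 reports 21.
Truthful report 12: project built, pays 12, utility 12 - 12 = 0.
Report 7 instead: project built, pays 7, utility 12 - 7 = 5.
Since 5 > 0, reporting 7 is strictly better here, so truthful reporting is not dominant.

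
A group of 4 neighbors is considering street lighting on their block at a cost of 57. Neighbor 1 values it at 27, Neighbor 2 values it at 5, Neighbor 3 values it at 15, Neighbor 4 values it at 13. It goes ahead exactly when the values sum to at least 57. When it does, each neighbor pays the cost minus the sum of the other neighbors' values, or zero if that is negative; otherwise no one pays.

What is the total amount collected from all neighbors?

Total value 60 ≥ cost 57, so it is built.
Neighbor 1: others sum to 33; max(0, 57 - 33) = 24.
Neighbor 2: others sum to 55; max(0, 57 - 55) = 2.
Neighbor 3: others sum to 45; max(0, 57 - 45) = 12.
Neighbor 4: others sum to 47; max(0, 57 - 47) = 10.
Total collected = 24 + 2 + 12 + 10 = 48.

48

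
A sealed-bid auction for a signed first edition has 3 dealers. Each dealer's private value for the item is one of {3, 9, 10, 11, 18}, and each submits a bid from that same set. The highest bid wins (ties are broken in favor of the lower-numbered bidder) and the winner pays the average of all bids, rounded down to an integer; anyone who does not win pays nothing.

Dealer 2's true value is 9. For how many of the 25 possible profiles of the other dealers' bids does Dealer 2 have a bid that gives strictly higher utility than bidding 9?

4

Others bid (3, 10): truth gives 0; bid 10 gives 2 > 0. Violating.
Others bid (3, 11): truth gives 0; bid 11 gives 1 > 0. Violating.
Others bid (9, 3): truth gives 0; bid 10 gives 2 > 0. Violating.
Others bid (10, 3): truth gives 0; bid 11 gives 1 > 0. Violating.
Others bid (3, 3): truth gives 4; no alternative beats it.
Others bid (3, 9): truth gives 2; no alternative beats it.
(Checking all 25 profiles: 4 have a profitable deviation, 21 do not.)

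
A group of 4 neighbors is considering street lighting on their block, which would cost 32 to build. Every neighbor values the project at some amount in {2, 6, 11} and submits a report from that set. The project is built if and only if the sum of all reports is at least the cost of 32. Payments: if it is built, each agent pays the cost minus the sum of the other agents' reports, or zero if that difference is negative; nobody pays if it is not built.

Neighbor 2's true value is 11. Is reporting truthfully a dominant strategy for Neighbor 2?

Yes

Check each profile of the others' reports and compare truth against every alternative report.
Others report (2, 11, 11): truth gives 3, best alternative gives 0.
Others report (11, 2, 11): truth gives 3, best alternative gives 0.
Others report (11, 11, 2): truth gives 3, best alternative gives 0.
Others report (6, 6, 11): truth gives 2, best alternative gives 0.
Others report (6, 11, 6): truth gives 2, best alternative gives 0.
Others report (11, 6, 6): truth gives 2, best alternative gives 0.
(Remaining 21 profiles checked similarly; truth is weakly best in each.)
In every case the truthful report is at least as good as any alternative, so it is a dominant strategy.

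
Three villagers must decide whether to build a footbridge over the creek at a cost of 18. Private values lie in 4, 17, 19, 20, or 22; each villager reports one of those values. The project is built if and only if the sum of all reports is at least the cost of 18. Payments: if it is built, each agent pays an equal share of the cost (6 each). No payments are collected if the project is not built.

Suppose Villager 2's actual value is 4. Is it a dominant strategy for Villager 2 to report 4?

Yes

Check each profile of the others' reports and compare truth against every alternative report.
Others report (4, 4): truth gives 0, best alternative gives -2.
Others report (4, 17): truth gives -2, best alternative gives -2.
Others report (4, 19): truth gives -2, best alternative gives -2.
Others report (4, 20): truth gives -2, best alternative gives -2.
Others report (4, 22): truth gives -2, best alternative gives -2.
Others report (17, 4): truth gives -2, best alternative gives -2.
(Remaining 19 profiles checked similarly; truth is weakly best in each.)
In every case the truthful report is at least as good as any alternative, so it is a dominant strategy.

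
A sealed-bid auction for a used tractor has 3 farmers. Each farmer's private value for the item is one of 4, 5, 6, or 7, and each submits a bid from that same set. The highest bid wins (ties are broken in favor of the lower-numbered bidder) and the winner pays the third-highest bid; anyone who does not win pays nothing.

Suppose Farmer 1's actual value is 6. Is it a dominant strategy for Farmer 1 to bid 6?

Consider the case where Farmer 2 bids 4 and Farmer 3 bids 7.
Truthful bid 6: loses, pays 0, utility 0.
Bid 7 instead: wins, pays 4, utility 6 - 4 = 2.
Since 2 > 0, bidding 7 is strictly better here, so truthful bidding is not dominant.

No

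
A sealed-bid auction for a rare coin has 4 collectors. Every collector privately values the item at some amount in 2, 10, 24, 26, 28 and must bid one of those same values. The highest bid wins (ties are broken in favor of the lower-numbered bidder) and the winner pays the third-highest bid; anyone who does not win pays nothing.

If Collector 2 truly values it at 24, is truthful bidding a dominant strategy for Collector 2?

Consider the case where Collector 1 bids 2, Collector 3 bids 2 and Collector 4 bids 26.
Truthful bid 24: loses, pays 0, utility 0.
Bid 26 instead: wins, pays 2, utility 24 - 2 = 22.
Since 22 > 0, bidding 26 is strictly better here, so truthful bidding is not dominant.

No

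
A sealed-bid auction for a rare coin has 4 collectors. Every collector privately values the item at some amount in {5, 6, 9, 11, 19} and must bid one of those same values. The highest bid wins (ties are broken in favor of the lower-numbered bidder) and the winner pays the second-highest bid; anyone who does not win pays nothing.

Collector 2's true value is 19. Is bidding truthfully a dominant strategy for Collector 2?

Check each profile of the others' bids and compare truth against every alternative bid.
Others bid (11, 5, 5): truth gives 8, best alternative gives 0.
Others bid (11, 5, 6): truth gives 8, best alternative gives 0.
Others bid (11, 5, 9): truth gives 8, best alternative gives 0.
Others bid (11, 5, 11): truth gives 8, best alternative gives 0.
Others bid (11, 6, 5): truth gives 8, best alternative gives 0.
Others bid (11, 6, 6): truth gives 8, best alternative gives 0.
(Remaining 119 profiles checked similarly; truth is weakly best in each.)
In every case the truthful bid is at least as good as any alternative, so it is a dominant strategy.

Yes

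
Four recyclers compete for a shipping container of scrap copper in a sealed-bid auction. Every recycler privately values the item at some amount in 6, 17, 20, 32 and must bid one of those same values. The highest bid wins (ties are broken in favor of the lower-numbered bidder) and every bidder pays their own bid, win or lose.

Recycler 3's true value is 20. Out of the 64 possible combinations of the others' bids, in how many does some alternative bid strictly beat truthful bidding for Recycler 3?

Others bid (6, 6, 6): truth gives 0; bid 17 gives 3 > 0. Violating.
Others bid (6, 6, 17): truth gives 0; bid 17 gives 3 > 0. Violating.
Others bid (6, 6, 32): truth gives -20; bid 6 gives -6 > -20. Violating.
Others bid (6, 17, 32): truth gives -20; bid 6 gives -6 > -20. Violating.
Others bid (6, 6, 20): truth gives 0; no alternative beats it.
Others bid (6, 17, 6): truth gives 0; no alternative beats it.
(Checking all 64 profiles: 54 have a profitable deviation, 10 do not.)

54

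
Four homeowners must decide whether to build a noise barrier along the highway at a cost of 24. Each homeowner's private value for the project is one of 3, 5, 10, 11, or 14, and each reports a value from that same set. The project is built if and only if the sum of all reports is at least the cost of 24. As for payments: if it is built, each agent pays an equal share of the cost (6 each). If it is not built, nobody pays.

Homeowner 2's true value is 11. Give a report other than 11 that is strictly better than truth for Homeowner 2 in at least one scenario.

Suppose Homeowner 1 reports 3, Homeowner 3 reports 3 and Homeowner 4 reports 5.
Report 11: project not built, utility 0.
Report 14: project built, pays 6, utility 11 - 6 = 5.
So reporting 14 beats truth here (5 > 0).

14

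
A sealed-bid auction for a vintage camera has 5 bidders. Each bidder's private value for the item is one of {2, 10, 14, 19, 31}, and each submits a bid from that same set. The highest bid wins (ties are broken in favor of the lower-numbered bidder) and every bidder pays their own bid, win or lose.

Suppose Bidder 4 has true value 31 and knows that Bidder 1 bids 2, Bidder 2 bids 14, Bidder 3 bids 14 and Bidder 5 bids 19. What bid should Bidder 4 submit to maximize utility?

Bid 2: loses but pays 2, utility -2.
Bid 10: loses but pays 10, utility -10.
Bid 14: loses but pays 14, utility -14.
Bid 19: wins, pays 19, utility 31 - 19 = 12.
Bid 31: wins, pays 31, utility 31 - 31 = 0.
The best choice is 19 with utility 12.

19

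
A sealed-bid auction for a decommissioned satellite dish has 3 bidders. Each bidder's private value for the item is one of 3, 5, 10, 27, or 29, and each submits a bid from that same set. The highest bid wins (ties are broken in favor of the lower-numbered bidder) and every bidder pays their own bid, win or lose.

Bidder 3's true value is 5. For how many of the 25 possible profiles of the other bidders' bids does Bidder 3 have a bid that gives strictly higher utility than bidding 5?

24

Others bid (3, 5): truth gives -5; bid 3 gives -3 > -5. Violating.
Others bid (3, 10): truth gives -5; bid 3 gives -3 > -5. Violating.
Others bid (3, 27): truth gives -5; bid 3 gives -3 > -5. Violating.
Others bid (3, 29): truth gives -5; bid 3 gives -3 > -5. Violating.
Others bid (3, 3): truth gives 0; no alternative beats it.
(Checking all 25 profiles: 24 have a profitable deviation, 1 does not.)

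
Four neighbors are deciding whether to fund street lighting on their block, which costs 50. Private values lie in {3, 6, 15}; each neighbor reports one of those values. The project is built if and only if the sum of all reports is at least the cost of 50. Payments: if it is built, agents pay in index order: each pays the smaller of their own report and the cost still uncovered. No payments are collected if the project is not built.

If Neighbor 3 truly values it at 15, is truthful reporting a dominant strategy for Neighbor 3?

No

Consider the case where Neighbor 1 reports 15, Neighbor 2 reports 15 and Neighbor 4 reports 15.
Truthful report 15: project built, pays 15, utility 15 - 15 = 0.
Report 6 instead: project built, pays 6, utility 15 - 6 = 9.
Since 9 > 0, reporting 6 is strictly better here, so truthful reporting is not dominant.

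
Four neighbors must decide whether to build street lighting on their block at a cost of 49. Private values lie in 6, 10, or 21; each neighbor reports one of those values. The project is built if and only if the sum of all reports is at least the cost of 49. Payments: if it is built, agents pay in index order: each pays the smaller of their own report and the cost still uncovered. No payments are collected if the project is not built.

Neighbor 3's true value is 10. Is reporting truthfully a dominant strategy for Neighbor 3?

No

Consider the case where Neighbor 1 reports 6, Neighbor 2 reports 21 and Neighbor 4 reports 21.
Truthful report 10: project built, pays 10, utility 10 - 10 = 0.
Report 6 instead: project built, pays 6, utility 10 - 6 = 4.
Since 4 > 0, reporting 6 is strictly better here, so truthful reporting is not dominant.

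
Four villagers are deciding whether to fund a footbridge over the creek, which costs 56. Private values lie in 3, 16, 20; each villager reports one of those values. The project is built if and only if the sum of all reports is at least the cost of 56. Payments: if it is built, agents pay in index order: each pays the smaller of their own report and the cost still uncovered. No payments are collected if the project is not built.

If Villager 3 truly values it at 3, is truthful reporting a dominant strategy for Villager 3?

Check each profile of the others' reports and compare truth against every alternative report.
Others report (3, 20, 20): truth gives 0, best alternative gives -13.
Others report (16, 16, 16): truth gives 0, best alternative gives -13.
Others report (16, 16, 20): truth gives 0, best alternative gives -13.
Others report (16, 20, 16): truth gives 0, best alternative gives -13.
Others report (16, 20, 20): truth gives 0, best alternative gives -13.
Others report (20, 3, 20): truth gives 0, best alternative gives -13.
(Remaining 21 profiles checked similarly; truth is weakly best in each.)
In every case the truthful report is at least as good as any alternative, so it is a dominant strategy.

Yes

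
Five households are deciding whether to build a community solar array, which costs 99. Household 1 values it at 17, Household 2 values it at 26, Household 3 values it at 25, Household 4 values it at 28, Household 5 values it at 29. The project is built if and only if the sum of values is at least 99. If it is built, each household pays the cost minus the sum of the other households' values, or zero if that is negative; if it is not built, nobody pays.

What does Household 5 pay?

3

Total value 125 ≥ cost 99, so the project is built.
The other households' values sum to 96.
Cost minus that sum is 99 - 96 = 3.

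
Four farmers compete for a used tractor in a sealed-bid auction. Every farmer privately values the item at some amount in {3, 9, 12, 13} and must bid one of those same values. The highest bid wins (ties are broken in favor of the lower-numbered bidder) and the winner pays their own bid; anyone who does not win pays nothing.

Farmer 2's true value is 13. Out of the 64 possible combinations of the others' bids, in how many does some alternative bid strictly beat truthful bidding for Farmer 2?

18

Others bid (3, 3, 3): truth gives 0; bid 9 gives 4 > 0. Violating.
Others bid (3, 3, 9): truth gives 0; bid 9 gives 4 > 0. Violating.
Others bid (3, 3, 12): truth gives 0; bid 12 gives 1 > 0. Violating.
Others bid (3, 9, 3): truth gives 0; bid 9 gives 4 > 0. Violating.
Others bid (3, 3, 13): truth gives 0; no alternative beats it.
Others bid (3, 9, 13): truth gives 0; no alternative beats it.
(Checking all 64 profiles: 18 have a profitable deviation, 46 do not.)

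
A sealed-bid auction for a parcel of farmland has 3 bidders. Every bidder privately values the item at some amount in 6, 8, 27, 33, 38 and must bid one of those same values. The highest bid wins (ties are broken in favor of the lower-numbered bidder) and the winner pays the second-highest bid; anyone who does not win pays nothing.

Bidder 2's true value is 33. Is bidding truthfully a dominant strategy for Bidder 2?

Yes

Check each profile of the others' bids and compare truth against every alternative bid.
Others bid (6, 6): truth gives 27, best alternative gives 27.
Others bid (6, 8): truth gives 25, best alternative gives 25.
Others bid (8, 6): truth gives 25, best alternative gives 25.
Others bid (8, 8): truth gives 25, best alternative gives 25.
Others bid (6, 27): truth gives 6, best alternative gives 6.
Others bid (8, 27): truth gives 6, best alternative gives 6.
(Remaining 19 profiles checked similarly; truth is weakly best in each.)
In every case the truthful bid is at least as good as any alternative, so it is a dominant strategy.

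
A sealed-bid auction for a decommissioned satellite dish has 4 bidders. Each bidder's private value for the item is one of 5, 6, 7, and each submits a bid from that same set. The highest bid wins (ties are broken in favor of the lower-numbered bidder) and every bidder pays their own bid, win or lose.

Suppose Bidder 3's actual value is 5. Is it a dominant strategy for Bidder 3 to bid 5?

Consider the case where Bidder 1 bids 5, Bidder 2 bids 5 and Bidder 4 bids 5.
Truthful bid 5: loses but pays 5, utility -5.
Bid 6 instead: wins, pays 6, utility 5 - 6 = -1.
Since -1 > -5, bidding 6 is strictly better here, so truthful bidding is not dominant.

No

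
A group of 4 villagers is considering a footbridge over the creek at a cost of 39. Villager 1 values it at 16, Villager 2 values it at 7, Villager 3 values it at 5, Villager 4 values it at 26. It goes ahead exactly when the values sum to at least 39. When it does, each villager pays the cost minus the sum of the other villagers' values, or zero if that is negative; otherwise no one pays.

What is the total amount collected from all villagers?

12

Total value 54 ≥ cost 39, so it is built.
Villager 1: others sum to 38; max(0, 39 - 38) = 1.
Villager 2: others sum to 47; max(0, 39 - 47) = 0.
Villager 3: others sum to 49; max(0, 39 - 49) = 0.
Villager 4: others sum to 28; max(0, 39 - 28) = 11.
Total collected = 1 + 0 + 0 + 11 = 12.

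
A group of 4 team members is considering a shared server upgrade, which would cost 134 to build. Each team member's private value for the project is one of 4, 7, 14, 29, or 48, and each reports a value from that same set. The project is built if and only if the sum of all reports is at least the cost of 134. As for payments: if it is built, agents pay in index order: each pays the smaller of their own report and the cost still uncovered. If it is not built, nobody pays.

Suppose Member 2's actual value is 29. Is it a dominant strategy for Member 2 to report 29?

No

Consider the case where Member 1 reports 29, Member 3 reports 48 and Member 4 reports 48.
Truthful report 29: project built, pays 29, utility 29 - 29 = 0.
Report 14 instead: project built, pays 14, utility 29 - 14 = 15.
Since 15 > 0, reporting 14 is strictly better here, so truthful reporting is not dominant.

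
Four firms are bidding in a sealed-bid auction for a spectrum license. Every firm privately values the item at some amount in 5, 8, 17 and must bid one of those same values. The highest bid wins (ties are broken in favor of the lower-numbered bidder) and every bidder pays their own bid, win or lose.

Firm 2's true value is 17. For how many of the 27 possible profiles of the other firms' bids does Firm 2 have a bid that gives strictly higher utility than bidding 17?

Others bid (5, 5, 5): truth gives 0; bid 8 gives 9 > 0. Violating.
Others bid (5, 5, 8): truth gives 0; bid 8 gives 9 > 0. Violating.
Others bid (5, 8, 5): truth gives 0; bid 8 gives 9 > 0. Violating.
Others bid (5, 8, 8): truth gives 0; bid 8 gives 9 > 0. Violating.
Others bid (5, 5, 17): truth gives 0; no alternative beats it.
Others bid (5, 8, 17): truth gives 0; no alternative beats it.
(Checking all 27 profiles: 13 have a profitable deviation, 14 do not.)

13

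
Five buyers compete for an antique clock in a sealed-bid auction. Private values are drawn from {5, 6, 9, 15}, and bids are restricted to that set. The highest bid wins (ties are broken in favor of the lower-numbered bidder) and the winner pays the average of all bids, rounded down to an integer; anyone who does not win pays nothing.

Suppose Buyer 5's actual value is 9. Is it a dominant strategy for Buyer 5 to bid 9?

Consider the case where Buyer 1 bids 5, Buyer 2 bids 5, Buyer 3 bids 5 and Buyer 4 bids 9.
Truthful bid 9: loses, pays 0, utility 0.
Bid 15 instead: wins, pays 7, utility 9 - 7 = 2.
Since 2 > 0, bidding 15 is strictly better here, so truthful bidding is not dominant.

No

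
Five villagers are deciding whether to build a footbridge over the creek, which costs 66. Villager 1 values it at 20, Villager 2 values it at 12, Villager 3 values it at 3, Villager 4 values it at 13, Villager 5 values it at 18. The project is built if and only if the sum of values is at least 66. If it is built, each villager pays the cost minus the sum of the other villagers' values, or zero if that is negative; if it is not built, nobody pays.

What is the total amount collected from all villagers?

66

Total value 66 ≥ cost 66, so it is built.
Villager 1: others sum to 46; max(0, 66 - 46) = 20.
Villager 2: others sum to 54; max(0, 66 - 54) = 12.
Villager 3: others sum to 63; max(0, 66 - 63) = 3.
Villager 4: others sum to 53; max(0, 66 - 53) = 13.
Villager 5: others sum to 48; max(0, 66 - 48) = 18.
Total collected = 20 + 12 + 3 + 13 + 18 = 66.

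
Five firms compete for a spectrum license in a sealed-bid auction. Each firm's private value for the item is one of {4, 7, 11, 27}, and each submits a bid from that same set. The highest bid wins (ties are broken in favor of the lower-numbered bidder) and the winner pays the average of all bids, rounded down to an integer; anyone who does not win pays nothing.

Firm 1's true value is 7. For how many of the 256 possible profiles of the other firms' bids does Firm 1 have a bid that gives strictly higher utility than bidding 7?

4

Others bid (4, 4, 4, 11): truth gives 0; bid 11 gives 1 > 0. Violating.
Others bid (4, 4, 11, 4): truth gives 0; bid 11 gives 1 > 0. Violating.
Others bid (4, 11, 4, 4): truth gives 0; bid 11 gives 1 > 0. Violating.
Others bid (11, 4, 4, 4): truth gives 0; bid 11 gives 1 > 0. Violating.
Others bid (4, 4, 4, 4): truth gives 3; no alternative beats it.
Others bid (4, 4, 4, 7): truth gives 2; no alternative beats it.
(Checking all 256 profiles: 4 have a profitable deviation, 252 do not.)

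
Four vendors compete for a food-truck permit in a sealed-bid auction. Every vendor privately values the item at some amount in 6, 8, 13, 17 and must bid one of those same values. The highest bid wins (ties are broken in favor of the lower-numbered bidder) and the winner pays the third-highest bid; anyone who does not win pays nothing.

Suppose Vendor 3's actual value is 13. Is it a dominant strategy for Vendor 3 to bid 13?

Consider the case where Vendor 1 bids 6, Vendor 2 bids 6 and Vendor 4 bids 17.
Truthful bid 13: loses, pays 0, utility 0.
Bid 17 instead: wins, pays 6, utility 13 - 6 = 7.
Since 7 > 0, bidding 17 is strictly better here, so truthful bidding is not dominant.

No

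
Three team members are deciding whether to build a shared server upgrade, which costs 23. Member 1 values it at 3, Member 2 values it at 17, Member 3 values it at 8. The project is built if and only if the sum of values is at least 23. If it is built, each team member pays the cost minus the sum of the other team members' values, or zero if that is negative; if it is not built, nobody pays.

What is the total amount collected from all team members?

15

Total value 28 ≥ cost 23, so it is built.
Member 1: others sum to 25; max(0, 23 - 25) = 0.
Member 2: others sum to 11; max(0, 23 - 11) = 12.
Member 3: others sum to 20; max(0, 23 - 20) = 3.
Total collected = 0 + 12 + 3 = 15.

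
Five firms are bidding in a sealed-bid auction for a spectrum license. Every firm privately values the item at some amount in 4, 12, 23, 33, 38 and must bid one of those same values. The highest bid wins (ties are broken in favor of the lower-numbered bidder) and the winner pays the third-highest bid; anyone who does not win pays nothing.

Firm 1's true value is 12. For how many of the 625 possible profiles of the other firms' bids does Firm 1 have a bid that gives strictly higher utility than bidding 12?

Others bid (4, 4, 4, 23): truth gives 0; bid 23 gives 8 > 0. Violating.
Others bid (4, 4, 4, 33): truth gives 0; bid 33 gives 8 > 0. Violating.
Others bid (4, 4, 4, 38): truth gives 0; bid 38 gives 8 > 0. Violating.
Others bid (4, 4, 23, 4): truth gives 0; bid 23 gives 8 > 0. Violating.
Others bid (4, 4, 4, 4): truth gives 8; no alternative beats it.
Others bid (4, 4, 4, 12): truth gives 8; no alternative beats it.
(Checking all 625 profiles: 12 have a profitable deviation, 613 do not.)

12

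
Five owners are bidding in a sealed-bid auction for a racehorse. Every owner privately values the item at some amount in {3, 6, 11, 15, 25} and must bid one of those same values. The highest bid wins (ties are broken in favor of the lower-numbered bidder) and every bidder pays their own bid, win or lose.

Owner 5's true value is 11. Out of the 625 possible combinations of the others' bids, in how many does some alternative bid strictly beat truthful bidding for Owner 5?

610

Others bid (3, 3, 3, 3): truth gives 0; bid 6 gives 5 > 0. Violating.
Others bid (3, 3, 3, 11): truth gives -11; bid 3 gives -3 > -11. Violating.
Others bid (3, 3, 3, 15): truth gives -11; bid 3 gives -3 > -11. Violating.
Others bid (3, 3, 3, 25): truth gives -11; bid 3 gives -3 > -11. Violating.
Others bid (3, 3, 3, 6): truth gives 0; no alternative beats it.
Others bid (3, 3, 6, 3): truth gives 0; no alternative beats it.
(Checking all 625 profiles: 610 have a profitable deviation, 15 do not.)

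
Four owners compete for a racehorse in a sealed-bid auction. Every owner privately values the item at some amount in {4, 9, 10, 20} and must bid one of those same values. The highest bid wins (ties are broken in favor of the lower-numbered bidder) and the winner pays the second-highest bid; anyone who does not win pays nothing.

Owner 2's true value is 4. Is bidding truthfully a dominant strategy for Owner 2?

Check each profile of the others' bids and compare truth against every alternative bid.
Others bid (4, 4, 9): truth gives 0, best alternative gives -5.
Others bid (4, 9, 4): truth gives 0, best alternative gives -5.
Others bid (4, 9, 9): truth gives 0, best alternative gives -5.
Others bid (4, 4, 4): truth gives 0, best alternative gives 0.
Others bid (4, 4, 10): truth gives 0, best alternative gives 0.
Others bid (4, 4, 20): truth gives 0, best alternative gives 0.
(Remaining 58 profiles checked similarly; truth is weakly best in each.)
In every case the truthful bid is at least as good as any alternative, so it is a dominant strategy.

Yes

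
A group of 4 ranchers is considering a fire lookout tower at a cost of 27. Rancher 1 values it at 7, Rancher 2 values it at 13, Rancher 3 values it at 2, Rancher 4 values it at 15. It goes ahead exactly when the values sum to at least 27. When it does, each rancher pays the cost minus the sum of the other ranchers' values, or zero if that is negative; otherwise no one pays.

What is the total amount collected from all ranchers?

8

Total value 37 ≥ cost 27, so it is built.
Rancher 1: others sum to 30; max(0, 27 - 30) = 0.
Rancher 2: others sum to 24; max(0, 27 - 24) = 3.
Rancher 3: others sum to 35; max(0, 27 - 35) = 0.
Rancher 4: others sum to 22; max(0, 27 - 22) = 5.
Total collected = 0 + 3 + 0 + 5 = 8.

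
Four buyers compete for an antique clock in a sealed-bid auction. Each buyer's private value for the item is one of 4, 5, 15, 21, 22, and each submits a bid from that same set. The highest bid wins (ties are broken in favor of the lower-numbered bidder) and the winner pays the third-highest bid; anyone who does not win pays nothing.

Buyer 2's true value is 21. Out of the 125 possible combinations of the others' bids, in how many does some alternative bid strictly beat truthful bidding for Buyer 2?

27

Others bid (4, 4, 22): truth gives 0; bid 22 gives 17 > 0. Violating.
Others bid (4, 5, 22): truth gives 0; bid 22 gives 16 > 0. Violating.
Others bid (4, 15, 22): truth gives 0; bid 22 gives 6 > 0. Violating.
Others bid (4, 22, 4): truth gives 0; bid 22 gives 17 > 0. Violating.
Others bid (4, 4, 4): truth gives 17; no alternative beats it.
Others bid (4, 4, 5): truth gives 17; no alternative beats it.
(Checking all 125 profiles: 27 have a profitable deviation, 98 do not.)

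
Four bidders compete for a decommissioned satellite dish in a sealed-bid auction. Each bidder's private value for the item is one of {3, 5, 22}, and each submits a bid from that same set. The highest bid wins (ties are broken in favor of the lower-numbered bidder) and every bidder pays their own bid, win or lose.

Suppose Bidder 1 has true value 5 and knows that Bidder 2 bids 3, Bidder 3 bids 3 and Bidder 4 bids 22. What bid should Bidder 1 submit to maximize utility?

3

Bid 3: loses but pays 3, utility -3.
Bid 5: loses but pays 5, utility -5.
Bid 22: wins, pays 22, utility 5 - 22 = -17.
The best choice is 3 with utility -3.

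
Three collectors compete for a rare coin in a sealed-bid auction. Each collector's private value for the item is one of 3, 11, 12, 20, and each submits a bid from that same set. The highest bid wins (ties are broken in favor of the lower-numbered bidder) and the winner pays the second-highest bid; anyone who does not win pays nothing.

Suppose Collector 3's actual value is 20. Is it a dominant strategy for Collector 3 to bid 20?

Yes

Check each profile of the others' bids and compare truth against every alternative bid.
Others bid (3, 12): truth gives 8, best alternative gives 0.
Others bid (11, 12): truth gives 8, best alternative gives 0.
Others bid (12, 3): truth gives 8, best alternative gives 0.
Others bid (12, 11): truth gives 8, best alternative gives 0.
Others bid (12, 12): truth gives 8, best alternative gives 0.
Others bid (3, 3): truth gives 17, best alternative gives 17.
(Remaining 10 profiles checked similarly; truth is weakly best in each.)
In every case the truthful bid is at least as good as any alternative, so it is a dominant strategy.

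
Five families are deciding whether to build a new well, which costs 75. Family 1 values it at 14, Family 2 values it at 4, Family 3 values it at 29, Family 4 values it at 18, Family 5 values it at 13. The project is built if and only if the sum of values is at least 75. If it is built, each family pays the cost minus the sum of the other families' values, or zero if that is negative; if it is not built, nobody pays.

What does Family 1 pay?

Total value 78 ≥ cost 75, so the project is built.
The other families' values sum to 64.
Cost minus that sum is 75 - 64 = 11.

11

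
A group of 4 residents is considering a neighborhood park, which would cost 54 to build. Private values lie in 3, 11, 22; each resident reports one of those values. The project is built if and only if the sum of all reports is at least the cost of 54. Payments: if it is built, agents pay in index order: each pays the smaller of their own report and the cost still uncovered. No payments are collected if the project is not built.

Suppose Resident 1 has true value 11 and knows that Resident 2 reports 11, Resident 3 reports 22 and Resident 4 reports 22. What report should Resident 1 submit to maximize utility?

Report 3: project built, pays 3, utility 11 - 3 = 8.
Report 11: project built, pays 11, utility 11 - 11 = 0.
Report 22: project built, pays 22, utility 11 - 22 = -11.
The best choice is 3 with utility 8.

3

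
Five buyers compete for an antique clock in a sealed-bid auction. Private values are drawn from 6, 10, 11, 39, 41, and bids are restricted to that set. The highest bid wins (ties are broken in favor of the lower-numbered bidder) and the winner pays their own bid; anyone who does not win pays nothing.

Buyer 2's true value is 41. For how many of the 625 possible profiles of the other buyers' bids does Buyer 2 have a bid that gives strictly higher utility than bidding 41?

Others bid (6, 6, 6, 6): truth gives 0; bid 10 gives 31 > 0. Violating.
Others bid (6, 6, 6, 10): truth gives 0; bid 10 gives 31 > 0. Violating.
Others bid (6, 6, 6, 11): truth gives 0; bid 11 gives 30 > 0. Violating.
Others bid (6, 6, 6, 39): truth gives 0; bid 39 gives 2 > 0. Violating.
Others bid (6, 6, 6, 41): truth gives 0; no alternative beats it.
Others bid (6, 6, 10, 41): truth gives 0; no alternative beats it.
(Checking all 625 profiles: 192 have a profitable deviation, 433 do not.)

192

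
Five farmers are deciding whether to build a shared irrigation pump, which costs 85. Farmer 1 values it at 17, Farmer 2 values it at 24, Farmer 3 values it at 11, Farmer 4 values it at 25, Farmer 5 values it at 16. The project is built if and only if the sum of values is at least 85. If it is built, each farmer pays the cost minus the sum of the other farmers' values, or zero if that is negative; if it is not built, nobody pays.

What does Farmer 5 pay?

Total value 93 ≥ cost 85, so the project is built.
The other farmers' values sum to 77.
Cost minus that sum is 85 - 77 = 8.

8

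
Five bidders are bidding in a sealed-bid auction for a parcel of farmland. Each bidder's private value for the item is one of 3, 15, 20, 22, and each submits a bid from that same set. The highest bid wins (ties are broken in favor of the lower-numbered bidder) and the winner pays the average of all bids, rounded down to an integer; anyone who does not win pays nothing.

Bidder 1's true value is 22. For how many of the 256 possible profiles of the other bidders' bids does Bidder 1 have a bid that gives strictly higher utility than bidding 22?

48

Others bid (3, 3, 3, 3): truth gives 16; bid 3 gives 19 > 16. Violating.
Others bid (3, 3, 3, 15): truth gives 13; bid 15 gives 15 > 13. Violating.
Others bid (3, 3, 3, 20): truth gives 12; bid 20 gives 13 > 12. Violating.
Others bid (3, 3, 15, 3): truth gives 13; bid 15 gives 15 > 13. Violating.
Others bid (3, 3, 3, 22): truth gives 12; no alternative beats it.
Others bid (3, 3, 15, 20): truth gives 10; no alternative beats it.
(Checking all 256 profiles: 48 have a profitable deviation, 208 do not.)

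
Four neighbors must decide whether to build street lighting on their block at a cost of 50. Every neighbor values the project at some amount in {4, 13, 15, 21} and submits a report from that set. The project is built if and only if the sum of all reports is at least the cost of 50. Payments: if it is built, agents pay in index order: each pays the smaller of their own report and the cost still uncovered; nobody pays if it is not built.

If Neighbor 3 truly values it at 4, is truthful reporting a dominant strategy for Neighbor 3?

Yes

Check each profile of the others' reports and compare truth against every alternative report.
Others report (4, 13, 21): truth gives 0, best alternative gives -9.
Others report (4, 15, 21): truth gives 0, best alternative gives -9.
Others report (4, 21, 13): truth gives 0, best alternative gives -9.
Others report (4, 21, 15): truth gives 0, best alternative gives -9.
Others report (4, 21, 21): truth gives 0, best alternative gives -9.
Others report (13, 4, 21): truth gives 0, best alternative gives -9.
(Remaining 58 profiles checked similarly; truth is weakly best in each.)
In every case the truthful report is at least as good as any alternative, so it is a dominant strategy.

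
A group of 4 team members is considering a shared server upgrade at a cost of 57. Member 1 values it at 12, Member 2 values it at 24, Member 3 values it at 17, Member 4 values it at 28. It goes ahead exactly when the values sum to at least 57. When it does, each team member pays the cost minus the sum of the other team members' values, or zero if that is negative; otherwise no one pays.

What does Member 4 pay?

4

Total value 81 ≥ cost 57, so the project is built.
The other team members' values sum to 53.
Cost minus that sum is 57 - 53 = 4.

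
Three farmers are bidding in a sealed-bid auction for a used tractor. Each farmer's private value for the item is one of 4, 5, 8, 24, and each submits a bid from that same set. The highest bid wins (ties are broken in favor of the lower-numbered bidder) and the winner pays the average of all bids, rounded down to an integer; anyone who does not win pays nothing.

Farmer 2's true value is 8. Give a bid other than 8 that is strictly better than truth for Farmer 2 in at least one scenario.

Suppose Farmer 1 bids 4 and Farmer 3 bids 4.
Bid 8: wins, pays 5, utility 8 - 5 = 3.
Bid 5: wins, pays 4, utility 8 - 4 = 4.
So bidding 5 beats truth here (4 > 3).

5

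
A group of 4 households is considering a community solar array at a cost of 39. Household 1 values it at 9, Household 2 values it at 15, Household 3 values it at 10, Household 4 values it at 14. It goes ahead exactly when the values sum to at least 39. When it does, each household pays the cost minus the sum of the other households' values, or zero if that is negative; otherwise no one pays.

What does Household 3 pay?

1

Total value 48 ≥ cost 39, so the project is built.
The other households' values sum to 38.
Cost minus that sum is 39 - 38 = 1.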